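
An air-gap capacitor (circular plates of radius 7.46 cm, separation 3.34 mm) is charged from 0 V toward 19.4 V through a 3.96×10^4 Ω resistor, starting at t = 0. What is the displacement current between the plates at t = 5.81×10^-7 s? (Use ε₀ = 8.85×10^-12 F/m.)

C = ε₀A/d = (8.85×10^-12)(0.01748)/(3.34×10^-3) = 4.632×10^-11 F, so τ = RC = 1.834×10^-6 s.
The conduction current is I(t) = (V₀/R) e^(−t/τ), and the displacement current between the plates equals it.
t/τ = 0.3168; I_d = (19.4/3.96×10^4) · e^(−0.3168) = (4.899×10^-4)(0.7285) = 3.57×10^-4 A.

3.57×10^-4 A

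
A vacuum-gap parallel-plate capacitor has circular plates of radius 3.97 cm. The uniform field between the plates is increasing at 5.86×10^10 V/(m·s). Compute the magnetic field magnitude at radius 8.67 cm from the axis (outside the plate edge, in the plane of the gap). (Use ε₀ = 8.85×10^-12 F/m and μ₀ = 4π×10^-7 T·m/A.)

Through the whole plate area (πR² = 4.951×10^-3 m²), I_d = ε₀ πR² dE/dt = 2.568×10^-3 A.
Outside the plates the loop encloses all of I_d, so B·2πr = μ₀ I_d and B = 5.92×10^-9 T.

5.92×10^-9 T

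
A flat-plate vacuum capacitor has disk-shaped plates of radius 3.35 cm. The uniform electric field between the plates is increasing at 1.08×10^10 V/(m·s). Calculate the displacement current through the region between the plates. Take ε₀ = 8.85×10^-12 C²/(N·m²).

The displacement current is ε₀ times dΦ_E/dt = ε₀ A dE/dt = (8.85×10^-12)(3.526×10^-3)(1.08×10^10) = 3.37×10^-4 A.

3.37×10^-4 A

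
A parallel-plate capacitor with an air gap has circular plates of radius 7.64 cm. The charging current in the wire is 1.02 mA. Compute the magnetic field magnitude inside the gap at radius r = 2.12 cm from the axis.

7.41×10^-10 T

By continuity the displacement current in the gap matches the conduction current: I_d = 1.02×10^-3 A.
An Ampèrian loop of radius r encloses a fraction (r/R)² of I_d. Then B·2πr = μ₀ I_d (r/R)², giving B = μ₀ I_d r/(2πR²) = 7.41×10^-10 T.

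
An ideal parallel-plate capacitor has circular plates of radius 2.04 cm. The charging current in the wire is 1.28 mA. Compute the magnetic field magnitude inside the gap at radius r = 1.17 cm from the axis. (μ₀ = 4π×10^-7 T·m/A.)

7.20×10^-9 T

By continuity the displacement current in the gap matches the conduction current: I_d = 1.28×10^-3 A.
An Ampèrian loop of radius r encloses a fraction (r/R)² of I_d. Then B·2πr = μ₀ I_d (r/R)², giving B = μ₀ I_d r/(2πR²) = 7.20×10^-9 T.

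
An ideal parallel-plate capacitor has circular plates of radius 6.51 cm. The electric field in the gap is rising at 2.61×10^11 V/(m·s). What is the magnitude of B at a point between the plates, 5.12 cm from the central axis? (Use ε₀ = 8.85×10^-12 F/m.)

7.43×10^-8 T

Through the whole plate area (πR² = 0.01331 m²), I_d = ε₀ πR² dE/dt = 0.03074 A.
∮B·dl = μ₀ I_d,enc with I_d,enc = I_d r²/R² = 0.01901 A; so B = μ₀ I_d,enc/(2πr) = 7.43×10^-8 T.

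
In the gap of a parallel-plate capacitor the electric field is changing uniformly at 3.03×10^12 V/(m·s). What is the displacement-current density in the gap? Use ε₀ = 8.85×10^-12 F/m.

J_d = ε₀ ∂E/∂t, so J_d = 26.8 A/m².

26.8 A/m²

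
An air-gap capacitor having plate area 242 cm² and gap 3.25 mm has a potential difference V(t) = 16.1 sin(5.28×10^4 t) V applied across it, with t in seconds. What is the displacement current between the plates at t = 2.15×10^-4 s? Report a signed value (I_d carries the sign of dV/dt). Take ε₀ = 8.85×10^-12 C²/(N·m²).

1.95×10^-5 A

C = ε₀A/d = (8.85×10^-12)(0.0242)/(3.25×10^-3) = 6.590×10^-11 F. dV/dt = V₀ω·cos(ωt); at ωt = 11.352 rad this factor is 0.3489.
I_d = C dV/dt = (6.590×10^-11)(16.1)(5.28×10^4)(0.3489) = 1.95×10^-5 A.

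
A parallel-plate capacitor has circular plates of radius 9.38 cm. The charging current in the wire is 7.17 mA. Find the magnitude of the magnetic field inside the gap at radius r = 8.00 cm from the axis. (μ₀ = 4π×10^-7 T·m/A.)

1.30×10^-8 T

By continuity the displacement current in the gap matches the conduction current: I_d = 7.17×10^-3 A.
∮B·dl = μ₀ I_d,enc with I_d,enc = I_d r²/R² = 5.215×10^-3 A; so B = μ₀ I_d,enc/(2πr) = 1.30×10^-8 T.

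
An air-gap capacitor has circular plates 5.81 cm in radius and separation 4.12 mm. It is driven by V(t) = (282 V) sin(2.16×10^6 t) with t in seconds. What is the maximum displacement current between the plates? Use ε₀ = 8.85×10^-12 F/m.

C = ε₀A/d = (8.85×10^-12)(0.01060)/(4.12×10^-3) = 2.277×10^-11 F; ω = 2.16×10^6 rad/s.
I_d = C dV/dt, so |I_d|_max = C V₀ ω = (2.277×10^-11)(282)(2.16×10^6) = 0.0139 A.

0.0139 A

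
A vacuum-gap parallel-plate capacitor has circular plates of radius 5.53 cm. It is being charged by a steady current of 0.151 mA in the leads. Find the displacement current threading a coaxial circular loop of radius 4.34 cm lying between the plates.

9.30×10^-5 A

By continuity the displacement current in the gap matches the conduction current: I_d = 1.51×10^-4 A.
The field is uniform, so I_d,enc = I_d (r/R)² = (1.51×10^-4)(4.34/5.53)² = 9.30×10^-5 A.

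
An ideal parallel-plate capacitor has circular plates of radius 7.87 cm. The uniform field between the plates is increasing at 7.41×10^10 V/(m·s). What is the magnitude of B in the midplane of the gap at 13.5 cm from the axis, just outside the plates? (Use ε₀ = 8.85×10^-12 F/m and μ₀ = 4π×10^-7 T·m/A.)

1.89×10^-8 T

Total displacement current: I_d = ε₀(πR²)(dE/dt) = (8.85×10^-12)(0.01946)(7.41×10^10) = 0.01276 A.
With r > R the enclosed displacement current is the full I_d; B = μ₀ I_d / (2πr) = 1.89×10^-8 T.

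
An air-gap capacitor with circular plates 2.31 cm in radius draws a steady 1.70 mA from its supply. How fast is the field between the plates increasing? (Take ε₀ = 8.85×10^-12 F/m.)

1.15×10^11 V/(m·s)

By continuity, I_d in the gap equals the 1.70 mA flowing in the wire.
Since I_d = ε₀ A dE/dt, dE/dt = I_d/(ε₀A) = (1.70×10^-3)/((8.85×10^-12)(1.676×10^-3)) = 1.15×10^11 V/(m·s).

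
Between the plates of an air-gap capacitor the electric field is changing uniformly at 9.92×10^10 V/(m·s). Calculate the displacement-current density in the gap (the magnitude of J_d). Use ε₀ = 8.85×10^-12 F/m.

0.878 A/m²

J_d = ε₀ ∂E/∂t, so J_d = 0.878 A/m².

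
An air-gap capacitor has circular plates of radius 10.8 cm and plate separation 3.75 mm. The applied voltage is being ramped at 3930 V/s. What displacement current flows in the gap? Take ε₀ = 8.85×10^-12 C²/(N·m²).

E = V/d so dE/dt = (dV/dt)/d = 1.048×10^6 V/(m·s), and I_d = ε₀ A dE/dt = (8.85×10^-12)(0.03664)(1.048×10^6) = 3.40×10^-7 A.

3.40×10^-7 A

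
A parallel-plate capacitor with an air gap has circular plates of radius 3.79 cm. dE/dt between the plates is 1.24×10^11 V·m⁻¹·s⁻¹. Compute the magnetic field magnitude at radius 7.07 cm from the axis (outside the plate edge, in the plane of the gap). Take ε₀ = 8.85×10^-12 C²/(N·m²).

1.40×10^-8 T

Total displacement current: I_d = ε₀(πR²)(dE/dt) = (8.85×10^-12)(4.513×10^-3)(1.24×10^11) = 4.953×10^-3 A.
Outside the plates the loop encloses all of I_d, so B·2πr = μ₀ I_d and B = 1.40×10^-8 T.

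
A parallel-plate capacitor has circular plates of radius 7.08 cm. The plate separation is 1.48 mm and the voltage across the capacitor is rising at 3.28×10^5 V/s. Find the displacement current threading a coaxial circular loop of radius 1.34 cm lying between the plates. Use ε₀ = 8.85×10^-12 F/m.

1.11×10^-6 A

With E = V/d, dE/dt = 2.216×10^8 V/(m·s) and πR² = 0.01575 m², giving I_d = ε₀ πR² dE/dt = 3.089×10^-5 A.
Through an area πr² the displacement current is I_d·(πr²/πR²) = I_d (r/R)² = 1.11×10^-6 A.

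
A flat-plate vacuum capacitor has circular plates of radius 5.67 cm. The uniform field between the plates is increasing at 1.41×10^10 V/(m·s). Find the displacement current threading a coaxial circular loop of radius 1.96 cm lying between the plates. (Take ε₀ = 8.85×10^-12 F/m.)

Total displacement current: I_d = ε₀(πR²)(dE/dt) = (8.85×10^-12)(0.01010)(1.41×10^10) = 1.260×10^-3 A.
The field is uniform, so I_d,enc = I_d (r/R)² = (1.260×10^-3)(1.96/5.67)² = 1.51×10^-4 A.

1.51×10^-4 A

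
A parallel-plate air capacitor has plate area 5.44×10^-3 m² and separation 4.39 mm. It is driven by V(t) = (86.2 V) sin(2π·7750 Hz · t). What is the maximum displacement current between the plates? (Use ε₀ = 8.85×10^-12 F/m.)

C = ε₀A/d = (8.85×10^-12)(5.44×10^-3)/(4.39×10^-3) = 1.097×10^-11 F; ω = 2πf = 4.869×10^4 rad/s.
I_d = C dV/dt, so |I_d|_max = C V₀ ω = (1.097×10^-11)(86.2)(4.869×10^4) = 4.60×10^-5 A.

4.60×10^-5 A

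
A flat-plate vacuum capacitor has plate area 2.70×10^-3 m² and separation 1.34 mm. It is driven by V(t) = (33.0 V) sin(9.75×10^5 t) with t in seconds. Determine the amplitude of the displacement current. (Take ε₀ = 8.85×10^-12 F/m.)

(dE/dt)_max = V₀ω/d = 2.401×10^10 V/(m·s); ω = 9.75×10^5 rad/s.
I_d,max = ε₀ A (dE/dt)_max = (8.85×10^-12)(2.70×10^-3)(2.401×10^10) = 5.74×10^-4 A.

5.74×10^-4 A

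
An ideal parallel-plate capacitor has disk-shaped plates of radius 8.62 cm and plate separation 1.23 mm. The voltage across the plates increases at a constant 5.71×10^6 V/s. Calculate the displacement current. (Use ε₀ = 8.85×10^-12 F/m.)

C = ε₀A/d = (8.85×10^-12)(0.02334)/(1.23×10^-3) = 1.679×10^-10 F.
I_d = C dV/dt = (1.679×10^-10)(5.71×10^6) = 9.59×10^-4 A.

9.59×10^-4 A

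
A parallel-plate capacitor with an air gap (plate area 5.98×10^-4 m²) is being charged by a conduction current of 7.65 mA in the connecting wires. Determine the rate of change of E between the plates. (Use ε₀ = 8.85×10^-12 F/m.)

By continuity, I_d in the gap equals the 7.65 mA flowing in the wire.
Then dE/dt = I_d/(ε₀A) = 1.45×10^12 V/(m·s).

1.45×10^12 V/(m·s)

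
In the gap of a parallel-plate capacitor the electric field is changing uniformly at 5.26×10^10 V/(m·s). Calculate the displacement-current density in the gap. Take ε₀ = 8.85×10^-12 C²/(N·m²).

0.466 A/m²

J_d = ε₀ ∂E/∂t, so J_d = 0.466 A/m².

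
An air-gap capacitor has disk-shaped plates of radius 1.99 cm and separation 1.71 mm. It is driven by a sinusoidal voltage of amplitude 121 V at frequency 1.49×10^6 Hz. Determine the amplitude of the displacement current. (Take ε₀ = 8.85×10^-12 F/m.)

C = ε₀A/d = (8.85×10^-12)(1.244×10^-3)/(1.71×10^-3) = 6.438×10^-12 F; ω = 2πf = 9.362×10^6 rad/s.
I_d = C dV/dt, so |I_d|_max = C V₀ ω = (6.438×10^-12)(121)(9.362×10^6) = 7.29×10^-3 A.

7.29×10^-3 A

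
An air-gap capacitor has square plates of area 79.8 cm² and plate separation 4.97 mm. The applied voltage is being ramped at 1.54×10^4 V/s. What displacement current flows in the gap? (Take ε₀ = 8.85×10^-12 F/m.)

The displacement current equals the charging current C dV/dt. With C = ε₀A/d = (8.85×10^-12)(7.98×10^-3)/(4.97×10^-3) = 1.421×10^-11 F, I_d = (1.421×10^-11)(1.54×10^4) = 2.19×10^-7 A.

2.19×10^-7 A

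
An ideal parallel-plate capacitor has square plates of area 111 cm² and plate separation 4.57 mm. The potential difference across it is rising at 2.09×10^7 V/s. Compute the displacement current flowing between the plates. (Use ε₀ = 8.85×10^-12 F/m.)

4.49×10^-4 A

The field between the plates is E = V/d, so dE/dt = (2.09×10^7)/(4.57×10^-3 m) = 4.573×10^9 V/(m·s).
I_d = ε₀ A (dE/dt) = (8.85×10^-12)(0.0111)(4.573×10^9) = 4.49×10^-4 A.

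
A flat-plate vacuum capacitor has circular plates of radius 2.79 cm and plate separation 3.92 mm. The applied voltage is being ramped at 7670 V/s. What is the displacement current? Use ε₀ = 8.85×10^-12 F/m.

4.23×10^-8 A

The displacement current equals the charging current C dV/dt. With C = ε₀A/d = (8.85×10^-12)(2.445×10^-3)/(3.92×10^-3) = 5.520×10^-12 F, I_d = (5.520×10^-12)(7670) = 4.23×10^-8 A.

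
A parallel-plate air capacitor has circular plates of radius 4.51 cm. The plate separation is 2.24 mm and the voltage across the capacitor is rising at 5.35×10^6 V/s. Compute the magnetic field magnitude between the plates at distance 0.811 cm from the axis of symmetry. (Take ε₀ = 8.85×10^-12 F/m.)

I_d = C dV/dt with C = ε₀πR²/d = 2.525×10^-11 F, so I_d = (2.525×10^-11)(5.35×10^6) = 1.351×10^-4 A.
∮B·dl = μ₀ I_d,enc with I_d,enc = I_d r²/R² = 4.369×10^-6 A; so B = μ₀ I_d,enc/(2πr) = 1.08×10^-10 T.

1.08×10^-10 T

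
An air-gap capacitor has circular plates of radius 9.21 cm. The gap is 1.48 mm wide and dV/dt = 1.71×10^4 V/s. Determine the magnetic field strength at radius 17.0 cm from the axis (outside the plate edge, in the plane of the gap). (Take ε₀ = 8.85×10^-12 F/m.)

I_d = C dV/dt with C = ε₀πR²/d = 1.594×10^-10 F, so I_d = (1.594×10^-10)(1.71×10^4) = 2.726×10^-6 A.
Outside the plates the loop encloses all of I_d, so B·2πr = μ₀ I_d and B = 3.21×10^-12 T.

3.21×10^-12 T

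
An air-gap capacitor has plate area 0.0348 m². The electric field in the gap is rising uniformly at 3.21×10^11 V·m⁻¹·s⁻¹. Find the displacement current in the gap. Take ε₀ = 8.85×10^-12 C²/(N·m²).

0.0989 A

I_d = ε₀ A (dE/dt) = (8.85×10^-12)(0.0348 m²)(3.21×10^11) = 0.0989 A.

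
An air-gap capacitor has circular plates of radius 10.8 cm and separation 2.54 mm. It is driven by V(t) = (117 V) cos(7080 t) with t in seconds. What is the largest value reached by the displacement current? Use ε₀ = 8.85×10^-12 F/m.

1.06×10^-4 A

C = ε₀A/d = (8.85×10^-12)(0.03664)/(2.54×10^-3) = 1.277×10^-10 F; ω = 7080 rad/s.
I_d = C dV/dt, so |I_d|_max = C V₀ ω = (1.277×10^-10)(117)(7080) = 1.06×10^-4 A.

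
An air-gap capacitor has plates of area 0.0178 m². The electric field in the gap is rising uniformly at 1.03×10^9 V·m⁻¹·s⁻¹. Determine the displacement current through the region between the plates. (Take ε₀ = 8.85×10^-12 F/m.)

With a uniform field, Φ_E = EA, so I_d = ε₀ A dE/dt = 1.62×10^-4 A.

1.62×10^-4 A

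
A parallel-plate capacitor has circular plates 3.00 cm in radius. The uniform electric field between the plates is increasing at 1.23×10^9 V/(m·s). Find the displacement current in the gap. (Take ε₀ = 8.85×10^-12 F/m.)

With a uniform field, Φ_E = EA, so I_d = ε₀ A dE/dt = 3.08×10^-5 A.

3.08×10^-5 A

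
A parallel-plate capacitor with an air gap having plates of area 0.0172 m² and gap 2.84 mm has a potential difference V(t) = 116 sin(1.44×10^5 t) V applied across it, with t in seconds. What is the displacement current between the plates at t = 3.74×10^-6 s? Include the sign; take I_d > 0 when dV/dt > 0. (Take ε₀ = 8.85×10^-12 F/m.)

dE/dt = (V₀ω/d)·cos(ωt) with ωt = 0.53856 rad: (116)(1.44×10^5)(0.8584)/(2.84×10^-3) = 5.049×10^9 V/(m·s).
I_d = ε₀ A dE/dt = (8.85×10^-12)(0.0172)(5.049×10^9) = 7.69×10^-4 A.

7.69×10^-4 A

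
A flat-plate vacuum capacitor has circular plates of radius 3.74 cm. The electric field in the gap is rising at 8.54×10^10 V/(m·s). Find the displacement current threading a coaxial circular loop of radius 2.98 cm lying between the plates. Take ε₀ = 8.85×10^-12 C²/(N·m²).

2.11×10^-3 A

I_d = ε₀ dΦ_E/dt = ε₀ πR² (dE/dt) = (8.85×10^-12)(4.394×10^-3)(8.54×10^10) = 3.321×10^-3 A through the full plate area.
Through an area πr² the displacement current is I_d·(πr²/πR²) = I_d (r/R)² = 2.11×10^-3 A.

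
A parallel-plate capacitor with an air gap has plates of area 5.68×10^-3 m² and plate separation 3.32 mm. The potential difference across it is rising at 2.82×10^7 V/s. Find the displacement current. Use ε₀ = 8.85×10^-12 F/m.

4.27×10^-4 A

E = V/d so dE/dt = (dV/dt)/d = 8.494×10^9 V/(m·s), and I_d = ε₀ A dE/dt = (8.85×10^-12)(5.68×10^-3)(8.494×10^9) = 4.27×10^-4 A.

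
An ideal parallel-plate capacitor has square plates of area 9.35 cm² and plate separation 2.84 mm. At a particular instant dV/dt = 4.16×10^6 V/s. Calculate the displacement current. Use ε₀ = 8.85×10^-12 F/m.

The field between the plates is E = V/d, so dE/dt = (4.16×10^6)/(2.84×10^-3 m) = 1.465×10^9 V/(m·s).
I_d = ε₀ A (dE/dt) = (8.85×10^-12)(9.35×10^-4)(1.465×10^9) = 1.21×10^-5 A.

1.21×10^-5 A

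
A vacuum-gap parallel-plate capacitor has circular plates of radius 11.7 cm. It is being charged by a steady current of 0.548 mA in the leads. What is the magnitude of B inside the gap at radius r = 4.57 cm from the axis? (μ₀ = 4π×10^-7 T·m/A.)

3.66×10^-10 T

Between the plates the displacement current equals the wire current: I_d = 0.548 mA = 5.48×10^-4 A.
For r < R the Ampère–Maxwell law gives B(2πr) = μ₀ I_d (r²/R²), so B = μ₀ I_d r/(2πR²) = (4π×10^-7)(5.48×10^-4)(0.0457)/(2π·0.117²) = 3.66×10^-10 T.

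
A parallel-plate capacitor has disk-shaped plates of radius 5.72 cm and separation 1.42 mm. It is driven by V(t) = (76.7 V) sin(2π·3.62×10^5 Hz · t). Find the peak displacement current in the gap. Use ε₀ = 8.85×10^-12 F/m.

0.0112 A

C = ε₀A/d = (8.85×10^-12)(0.01028)/(1.42×10^-3) = 6.407×10^-11 F; ω = 2πf = 2.275×10^6 rad/s.
I_d = C dV/dt, so |I_d|_max = C V₀ ω = (6.407×10^-11)(76.7)(2.275×10^6) = 0.0112 A.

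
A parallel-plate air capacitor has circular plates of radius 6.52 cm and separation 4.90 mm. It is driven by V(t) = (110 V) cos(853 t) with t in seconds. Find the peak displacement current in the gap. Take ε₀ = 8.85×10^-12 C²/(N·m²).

2.26×10^-6 A

(dE/dt)_max = V₀ω/d = 1.915×10^7 V/(m·s); ω = 853 rad/s.
I_d,max = ε₀ A (dE/dt)_max = (8.85×10^-12)(0.01336)(1.915×10^7) = 2.26×10^-6 A.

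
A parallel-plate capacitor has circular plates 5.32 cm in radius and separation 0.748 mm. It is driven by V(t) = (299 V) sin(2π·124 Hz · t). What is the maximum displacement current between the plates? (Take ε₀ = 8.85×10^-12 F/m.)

C = ε₀A/d = (8.85×10^-12)(8.891×10^-3)/(7.48×10^-4) = 1.052×10^-10 F; ω = 2πf = 779.1 rad/s.
I_d = C dV/dt, so |I_d|_max = C V₀ ω = (1.052×10^-10)(299)(779.1) = 2.45×10^-5 A.

2.45×10^-5 A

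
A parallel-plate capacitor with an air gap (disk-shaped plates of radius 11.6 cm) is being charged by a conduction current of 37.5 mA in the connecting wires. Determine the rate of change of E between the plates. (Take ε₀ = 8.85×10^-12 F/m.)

1.00×10^11 V/(m·s)

By continuity, I_d in the gap equals the 37.5 mA flowing in the wire.
Then dE/dt = I_d/(ε₀A) = 1.00×10^11 V/(m·s).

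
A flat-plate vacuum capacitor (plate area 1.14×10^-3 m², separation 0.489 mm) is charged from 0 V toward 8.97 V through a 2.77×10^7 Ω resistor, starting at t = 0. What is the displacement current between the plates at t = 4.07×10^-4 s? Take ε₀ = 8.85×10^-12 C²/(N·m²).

C = ε₀A/d = (8.85×10^-12)(1.14×10^-3)/(4.89×10^-4) = 2.063×10^-11 F and τ = RC = 5.715×10^-4 s. I_d in the gap equals the RC charging current.
I_d(t) = (V₀/R) e^(−t/τ) = 3.238×10^-7 · e^(−0.7122) = 1.59×10^-7 A.

1.59×10^-7 A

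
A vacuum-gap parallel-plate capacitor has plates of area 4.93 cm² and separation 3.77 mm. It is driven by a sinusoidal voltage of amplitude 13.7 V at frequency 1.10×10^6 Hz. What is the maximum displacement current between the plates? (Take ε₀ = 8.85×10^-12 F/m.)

1.10×10^-4 A

(dE/dt)_max = V₀ω/d = 2.512×10^10 V/(m·s); ω = 2πf = 6.912×10^6 rad/s.
I_d,max = ε₀ A (dE/dt)_max = (8.85×10^-12)(4.93×10^-4)(2.512×10^10) = 1.10×10^-4 A.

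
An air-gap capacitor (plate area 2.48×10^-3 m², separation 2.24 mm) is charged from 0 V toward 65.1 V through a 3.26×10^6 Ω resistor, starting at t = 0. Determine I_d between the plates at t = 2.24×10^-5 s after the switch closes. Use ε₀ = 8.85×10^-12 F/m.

9.90×10^-6 A

With C = ε₀A/d = (8.85×10^-12)(2.48×10^-3)/(2.24×10^-3) = 9.798×10^-12 F, the time constant is τ = RC = 3.194×10^-5 s, so t/τ = 0.7013 and e^(−t/τ) = 0.4959.
I_d = I_cond = (V₀/R) e^(−t/τ) = (1.997×10^-5)(0.4959) = 9.90×10^-6 A.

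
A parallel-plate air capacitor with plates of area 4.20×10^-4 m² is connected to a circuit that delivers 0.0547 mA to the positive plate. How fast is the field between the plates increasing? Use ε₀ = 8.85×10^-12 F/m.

1.47×10^10 V/(m·s)

By continuity, I_d in the gap equals the 0.0547 mA flowing in the wire.
Then dE/dt = I_d/(ε₀A) = 1.47×10^10 V/(m·s).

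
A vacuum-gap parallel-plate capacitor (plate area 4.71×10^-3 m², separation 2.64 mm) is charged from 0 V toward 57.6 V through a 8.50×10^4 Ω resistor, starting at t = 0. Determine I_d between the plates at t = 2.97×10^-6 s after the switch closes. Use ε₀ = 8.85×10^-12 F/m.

7.41×10^-5 A

C = ε₀A/d = (8.85×10^-12)(4.71×10^-3)/(2.64×10^-3) = 1.579×10^-11 F, so τ = RC = 1.342×10^-6 s.
The conduction current is I(t) = (V₀/R) e^(−t/τ), and the displacement current between the plates equals it.
t/τ = 2.213; I_d = (57.6/8.50×10^4) · e^(−2.213) = (6.776×10^-4)(0.1094) = 7.41×10^-5 A.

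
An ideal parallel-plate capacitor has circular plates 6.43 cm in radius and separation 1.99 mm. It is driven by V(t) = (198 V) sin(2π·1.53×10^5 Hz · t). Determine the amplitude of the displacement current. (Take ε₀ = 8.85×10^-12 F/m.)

0.0110 A

The displacement current equals the conduction current C dV/dt, which peaks at C V₀ ω.
With C = ε₀A/d = (8.85×10^-12)(0.01299)/(1.99×10^-3) = 5.777×10^-11 F and ω = 2πf = 9.613×10^5 rad/s, I_d,max = (5.777×10^-11)(198)(9.613×10^5) = 0.0110 A.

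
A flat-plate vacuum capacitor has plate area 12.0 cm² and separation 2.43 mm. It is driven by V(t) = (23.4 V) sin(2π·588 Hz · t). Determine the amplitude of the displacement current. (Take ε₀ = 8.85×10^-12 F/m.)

3.78×10^-7 A

C = ε₀A/d = (8.85×10^-12)(1.20×10^-3)/(2.43×10^-3) = 4.370×10^-12 F; ω = 2πf = 3695 rad/s.
I_d = C dV/dt, so |I_d|_max = C V₀ ω = (4.370×10^-12)(23.4)(3695) = 3.78×10^-7 A.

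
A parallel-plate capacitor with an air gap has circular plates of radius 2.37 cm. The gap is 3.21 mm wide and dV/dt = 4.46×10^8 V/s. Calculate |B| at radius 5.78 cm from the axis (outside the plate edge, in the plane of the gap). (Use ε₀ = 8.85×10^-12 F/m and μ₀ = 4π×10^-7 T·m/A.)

7.51×10^-9 T

I_d = C dV/dt with C = ε₀πR²/d = 4.866×10^-12 F, so I_d = (4.866×10^-12)(4.46×10^8) = 2.170×10^-3 A.
Outside the plates the loop encloses all of I_d, so B·2πr = μ₀ I_d and B = 7.51×10^-9 T.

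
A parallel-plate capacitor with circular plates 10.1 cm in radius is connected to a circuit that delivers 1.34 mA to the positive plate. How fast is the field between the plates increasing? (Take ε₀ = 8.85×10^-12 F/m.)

Charge continuity gives I_d = I = 1.34×10^-3 A between the plates.
Since I_d = ε₀ A dE/dt, dE/dt = I_d/(ε₀A) = (1.34×10^-3)/((8.85×10^-12)(0.03205)) = 4.72×10^9 V/(m·s).

4.72×10^9 V/(m·s)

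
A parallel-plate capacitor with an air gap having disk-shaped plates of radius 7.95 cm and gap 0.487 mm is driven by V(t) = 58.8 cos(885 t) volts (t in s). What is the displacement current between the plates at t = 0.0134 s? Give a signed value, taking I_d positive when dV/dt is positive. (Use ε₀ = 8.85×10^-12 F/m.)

1.22×10^-5 A

C = ε₀A/d = (8.85×10^-12)(0.01986)/(4.87×10^-4) = 3.609×10^-10 F. dV/dt = V₀ω·−sin(ωt); at ωt = 11.859 rad this factor is 0.6498.
I_d = C dV/dt = (3.609×10^-10)(58.8)(885)(0.6498) = 1.22×10^-5 A.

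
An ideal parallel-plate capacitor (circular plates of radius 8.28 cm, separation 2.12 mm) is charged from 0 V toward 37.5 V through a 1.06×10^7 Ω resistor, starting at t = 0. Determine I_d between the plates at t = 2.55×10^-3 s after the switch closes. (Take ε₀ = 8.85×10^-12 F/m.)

2.44×10^-7 A

With C = ε₀A/d = (8.85×10^-12)(0.02154)/(2.12×10^-3) = 8.992×10^-11 F, the time constant is τ = RC = 9.532×10^-4 s, so t/τ = 2.675 and e^(−t/τ) = 0.06891.
I_d = I_cond = (V₀/R) e^(−t/τ) = (3.538×10^-6)(0.06891) = 2.44×10^-7 A.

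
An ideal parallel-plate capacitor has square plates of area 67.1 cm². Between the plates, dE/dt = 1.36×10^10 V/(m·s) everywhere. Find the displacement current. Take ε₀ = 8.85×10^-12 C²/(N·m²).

8.08×10^-4 A

The displacement current is ε₀ times dΦ_E/dt = ε₀ A dE/dt = (8.85×10^-12)(6.71×10^-3)(1.36×10^10) = 8.08×10^-4 A.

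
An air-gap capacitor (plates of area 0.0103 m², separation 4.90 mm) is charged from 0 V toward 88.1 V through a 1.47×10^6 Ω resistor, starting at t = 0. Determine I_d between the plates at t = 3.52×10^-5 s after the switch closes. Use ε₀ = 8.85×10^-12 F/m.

1.65×10^-5 A

C = ε₀A/d = (8.85×10^-12)(0.0103)/(4.90×10^-3) = 1.860×10^-11 F, so τ = RC = 2.734×10^-5 s.
The conduction current is I(t) = (V₀/R) e^(−t/τ), and the displacement current between the plates equals it.
t/τ = 1.287; I_d = (88.1/1.47×10^6) · e^(−1.287) = (5.993×10^-5)(0.2761) = 1.65×10^-5 A.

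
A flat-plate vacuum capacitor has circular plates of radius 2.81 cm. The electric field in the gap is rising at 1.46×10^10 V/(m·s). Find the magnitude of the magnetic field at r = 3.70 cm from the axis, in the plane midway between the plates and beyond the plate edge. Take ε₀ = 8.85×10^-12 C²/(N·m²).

1.73×10^-9 T

Through the whole plate area (πR² = 2.481×10^-3 m²), I_d = ε₀ πR² dE/dt = 3.206×10^-4 A.
Outside the plates the loop encloses all of I_d, so B·2πr = μ₀ I_d and B = 1.73×10^-9 T.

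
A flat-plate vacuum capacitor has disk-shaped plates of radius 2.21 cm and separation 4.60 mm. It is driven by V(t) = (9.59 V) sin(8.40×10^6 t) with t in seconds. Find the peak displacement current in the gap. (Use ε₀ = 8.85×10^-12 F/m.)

2.38×10^-4 A

C = ε₀A/d = (8.85×10^-12)(1.534×10^-3)/(4.60×10^-3) = 2.951×10^-12 F; ω = 8.40×10^6 rad/s.
I_d = C dV/dt, so |I_d|_max = C V₀ ω = (2.951×10^-12)(9.59)(8.40×10^6) = 2.38×10^-4 A.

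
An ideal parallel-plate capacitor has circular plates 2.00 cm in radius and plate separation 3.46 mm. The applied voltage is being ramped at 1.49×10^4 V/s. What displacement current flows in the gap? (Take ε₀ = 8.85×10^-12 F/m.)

C = ε₀A/d = (8.85×10^-12)(1.257×10^-3)/(3.46×10^-3) = 3.215×10^-12 F.
I_d = C dV/dt = (3.215×10^-12)(1.49×10^4) = 4.79×10^-8 A.

4.79×10^-8 A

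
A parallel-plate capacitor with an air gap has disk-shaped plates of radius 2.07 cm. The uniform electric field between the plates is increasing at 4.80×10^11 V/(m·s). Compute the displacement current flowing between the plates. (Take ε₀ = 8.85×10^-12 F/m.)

5.72×10^-3 A

With a uniform field, Φ_E = EA, so I_d = ε₀ A dE/dt = 5.72×10^-3 A.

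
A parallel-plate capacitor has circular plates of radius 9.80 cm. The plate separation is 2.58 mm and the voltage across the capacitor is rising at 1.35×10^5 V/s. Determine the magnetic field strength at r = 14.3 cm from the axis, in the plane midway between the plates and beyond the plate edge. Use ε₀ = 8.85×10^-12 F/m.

1.95×10^-11 T

dE/dt = (dV/dt)/d = 5.233×10^7 V/(m·s); I_d = ε₀(πR²)(dE/dt) = (8.85×10^-12)(0.03017)(5.233×10^7) = 1.397×10^-5 A.
Outside the plates the loop encloses all of I_d, so B·2πr = μ₀ I_d and B = 1.95×10^-11 T.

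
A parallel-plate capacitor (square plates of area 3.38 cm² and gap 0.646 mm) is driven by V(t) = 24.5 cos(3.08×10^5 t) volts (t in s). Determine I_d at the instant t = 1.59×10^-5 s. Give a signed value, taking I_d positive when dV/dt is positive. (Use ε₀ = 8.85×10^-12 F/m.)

C = ε₀A/d = (8.85×10^-12)(3.38×10^-4)/(6.46×10^-4) = 4.630×10^-12 F. dV/dt = V₀ω·−sin(ωt); at ωt = 4.8972 rad this factor is 0.9830.
I_d = C dV/dt = (4.630×10^-12)(24.5)(3.08×10^5)(0.9830) = 3.43×10^-5 A.

3.43×10^-5 A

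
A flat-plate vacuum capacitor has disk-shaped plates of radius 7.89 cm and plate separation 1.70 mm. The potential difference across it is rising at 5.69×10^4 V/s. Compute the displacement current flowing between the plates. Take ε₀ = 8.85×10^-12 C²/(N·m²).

5.79×10^-6 A

The displacement current equals the charging current C dV/dt. With C = ε₀A/d = (8.85×10^-12)(0.01956)/(1.70×10^-3) = 1.018×10^-10 F, I_d = (1.018×10^-10)(5.69×10^4) = 5.79×10^-6 A.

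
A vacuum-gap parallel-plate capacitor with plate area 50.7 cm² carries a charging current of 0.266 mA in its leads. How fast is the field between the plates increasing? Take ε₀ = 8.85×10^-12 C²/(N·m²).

By continuity, I_d in the gap equals the 0.266 mA flowing in the wire.
Since I_d = ε₀ A dE/dt, dE/dt = I_d/(ε₀A) = (2.66×10^-4)/((8.85×10^-12)(5.07×10^-3)) = 5.93×10^9 V/(m·s).

5.93×10^9 V/(m·s)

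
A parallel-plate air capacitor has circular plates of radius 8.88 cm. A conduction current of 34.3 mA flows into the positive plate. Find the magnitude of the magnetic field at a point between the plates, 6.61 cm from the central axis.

5.75×10^-8 T

Between the plates the displacement current equals the wire current: I_d = 34.3 mA = 0.0343 A.
∮B·dl = μ₀ I_d,enc with I_d,enc = I_d r²/R² = 0.01901 A; so B = μ₀ I_d,enc/(2πr) = 5.75×10^-8 T.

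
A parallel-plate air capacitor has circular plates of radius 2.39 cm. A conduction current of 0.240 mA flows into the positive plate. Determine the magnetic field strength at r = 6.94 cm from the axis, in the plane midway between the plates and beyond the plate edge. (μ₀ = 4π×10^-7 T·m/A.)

6.92×10^-10 T

No conduction current crosses the gap, so I_d there equals the 2.40×10^-4 A in the leads.
With r > R the enclosed displacement current is the full I_d; B = μ₀ I_d / (2πr) = 6.92×10^-10 T.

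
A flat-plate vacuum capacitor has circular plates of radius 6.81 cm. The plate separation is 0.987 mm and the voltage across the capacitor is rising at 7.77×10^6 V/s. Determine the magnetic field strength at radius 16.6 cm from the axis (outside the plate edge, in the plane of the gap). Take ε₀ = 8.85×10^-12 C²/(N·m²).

I_d = C dV/dt with C = ε₀πR²/d = 1.306×10^-10 F, so I_d = (1.306×10^-10)(7.77×10^6) = 1.015×10^-3 A.
Outside the plates the loop encloses all of I_d, so B·2πr = μ₀ I_d and B = 1.22×10^-9 T.

1.22×10^-9 T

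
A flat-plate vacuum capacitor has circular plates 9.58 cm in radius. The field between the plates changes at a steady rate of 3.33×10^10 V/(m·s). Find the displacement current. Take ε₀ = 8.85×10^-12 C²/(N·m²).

I_d = ε₀ A (dE/dt) = (8.85×10^-12)(0.02883 m²)(3.33×10^10) = 8.50×10^-3 A.

8.50×10^-3 A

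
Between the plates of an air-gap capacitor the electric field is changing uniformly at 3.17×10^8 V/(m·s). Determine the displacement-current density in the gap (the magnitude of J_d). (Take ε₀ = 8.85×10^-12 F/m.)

J_d = ε₀ dE/dt = (8.85×10^-12)(3.17×10^8) = 2.81×10^-3 A/m².

2.81×10^-3 A/m²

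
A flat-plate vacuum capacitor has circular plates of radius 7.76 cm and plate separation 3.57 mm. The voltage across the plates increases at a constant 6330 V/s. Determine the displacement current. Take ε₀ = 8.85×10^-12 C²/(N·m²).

C = ε₀A/d = (8.85×10^-12)(0.01892)/(3.57×10^-3) = 4.690×10^-11 F.
I_d = C dV/dt = (4.690×10^-11)(6330) = 2.97×10^-7 A.

2.97×10^-7 A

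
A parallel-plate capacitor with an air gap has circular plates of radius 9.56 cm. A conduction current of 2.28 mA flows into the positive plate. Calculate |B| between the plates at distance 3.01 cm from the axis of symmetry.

By continuity the displacement current in the gap matches the conduction current: I_d = 2.28×10^-3 A.
An Ampèrian loop of radius r encloses a fraction (r/R)² of I_d. Then B·2πr = μ₀ I_d (r/R)², giving B = μ₀ I_d r/(2πR²) = 1.50×10^-9 T.

1.50×10^-9 T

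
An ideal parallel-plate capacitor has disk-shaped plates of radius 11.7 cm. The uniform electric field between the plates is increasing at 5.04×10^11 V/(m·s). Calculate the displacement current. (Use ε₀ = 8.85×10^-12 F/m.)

The displacement current is ε₀ times dΦ_E/dt = ε₀ A dE/dt = (8.85×10^-12)(0.04301)(5.04×10^11) = 0.192 A.

0.192 A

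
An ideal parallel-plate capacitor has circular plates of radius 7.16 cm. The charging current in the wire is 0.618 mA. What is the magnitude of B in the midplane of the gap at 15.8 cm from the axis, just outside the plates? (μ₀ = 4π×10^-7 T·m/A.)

7.82×10^-10 T

No conduction current crosses the gap, so I_d there equals the 6.18×10^-4 A in the leads.
Outside the plates the loop encloses all of I_d, so B·2πr = μ₀ I_d and B = 7.82×10^-10 T.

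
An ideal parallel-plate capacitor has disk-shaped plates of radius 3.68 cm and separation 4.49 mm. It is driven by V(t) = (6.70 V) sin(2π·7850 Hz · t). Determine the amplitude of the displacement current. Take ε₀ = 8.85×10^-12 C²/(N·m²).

2.77×10^-6 A

C = ε₀A/d = (8.85×10^-12)(4.254×10^-3)/(4.49×10^-3) = 8.385×10^-12 F; ω = 2πf = 4.932×10^4 rad/s.
I_d = C dV/dt, so |I_d|_max = C V₀ ω = (8.385×10^-12)(6.70)(4.932×10^4) = 2.77×10^-6 A.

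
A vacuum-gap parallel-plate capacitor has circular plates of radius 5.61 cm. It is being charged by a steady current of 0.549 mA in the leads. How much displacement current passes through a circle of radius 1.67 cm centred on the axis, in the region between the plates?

4.86×10^-5 A

By continuity the displacement current in the gap matches the conduction current: I_d = 5.49×10^-4 A.
Since J_d is uniform, the enclosed fraction is (r/R)² = 0.08861, giving I_d,enc = 4.86×10^-5 A.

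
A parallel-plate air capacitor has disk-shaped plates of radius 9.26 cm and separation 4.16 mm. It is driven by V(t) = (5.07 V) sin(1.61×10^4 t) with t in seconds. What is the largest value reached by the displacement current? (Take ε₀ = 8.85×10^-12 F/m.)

4.68×10^-6 A

The displacement current equals the conduction current C dV/dt, which peaks at C V₀ ω.
With C = ε₀A/d = (8.85×10^-12)(0.02694)/(4.16×10^-3) = 5.731×10^-11 F and ω = 1.61×10^4 rad/s, I_d,max = (5.731×10^-11)(5.07)(1.61×10^4) = 4.68×10^-6 A.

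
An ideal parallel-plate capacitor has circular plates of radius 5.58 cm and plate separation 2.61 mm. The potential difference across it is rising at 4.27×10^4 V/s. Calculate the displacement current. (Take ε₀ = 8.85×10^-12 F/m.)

C = ε₀A/d = (8.85×10^-12)(9.782×10^-3)/(2.61×10^-3) = 3.317×10^-11 F.
I_d = C dV/dt = (3.317×10^-11)(4.27×10^4) = 1.42×10^-6 A.

1.42×10^-6 A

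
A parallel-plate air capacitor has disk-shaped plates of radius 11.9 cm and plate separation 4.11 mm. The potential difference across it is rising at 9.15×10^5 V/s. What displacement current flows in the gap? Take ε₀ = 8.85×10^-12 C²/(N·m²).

8.77×10^-5 A

The displacement current equals the charging current C dV/dt. With C = ε₀A/d = (8.85×10^-12)(0.04449)/(4.11×10^-3) = 9.580×10^-11 F, I_d = (9.580×10^-11)(9.15×10^5) = 8.77×10^-5 A.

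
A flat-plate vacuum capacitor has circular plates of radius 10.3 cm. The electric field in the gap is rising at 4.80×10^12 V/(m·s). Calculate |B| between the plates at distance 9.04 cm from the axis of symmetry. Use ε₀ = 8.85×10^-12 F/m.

I_d = ε₀ dΦ_E/dt = ε₀ πR² (dE/dt) = (8.85×10^-12)(0.03333)(4.80×10^12) = 1.416 A through the full plate area.
For r < R the Ampère–Maxwell law gives B(2πr) = μ₀ I_d (r²/R²), so B = μ₀ I_d r/(2πR²) = (4π×10^-7)(1.416)(0.0904)/(2π·0.103²) = 2.41×10^-6 T.

2.41×10^-6 T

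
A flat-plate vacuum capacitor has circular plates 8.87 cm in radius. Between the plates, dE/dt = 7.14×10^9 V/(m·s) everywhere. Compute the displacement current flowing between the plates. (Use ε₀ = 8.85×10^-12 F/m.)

I_d = ε₀ A (dE/dt) = (8.85×10^-12)(0.02472 m²)(7.14×10^9) = 1.56×10^-3 A.

1.56×10^-3 A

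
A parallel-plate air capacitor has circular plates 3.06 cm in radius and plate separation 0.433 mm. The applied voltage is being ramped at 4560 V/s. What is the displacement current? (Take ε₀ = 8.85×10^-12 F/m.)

C = ε₀A/d = (8.85×10^-12)(2.942×10^-3)/(4.33×10^-4) = 6.013×10^-11 F.
I_d = C dV/dt = (6.013×10^-11)(4560) = 2.74×10^-7 A.

2.74×10^-7 A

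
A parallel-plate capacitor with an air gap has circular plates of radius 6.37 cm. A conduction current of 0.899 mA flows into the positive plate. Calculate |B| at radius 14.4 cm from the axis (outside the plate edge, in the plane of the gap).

By continuity the displacement current in the gap matches the conduction current: I_d = 8.99×10^-4 A.
For r ≥ R the full I_d is enclosed: B = μ₀ I_d/(2πr) = (4π×10^-7)(8.99×10^-4)/(2π·0.144) = 1.25×10^-9 T.

1.25×10^-9 T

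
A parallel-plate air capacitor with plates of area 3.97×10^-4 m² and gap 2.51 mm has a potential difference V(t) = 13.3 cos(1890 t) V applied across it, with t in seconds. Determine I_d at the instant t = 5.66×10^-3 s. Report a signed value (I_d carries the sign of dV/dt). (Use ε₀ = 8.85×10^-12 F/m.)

3.36×10^-8 A

dE/dt = (V₀ω/d)·−sin(ωt) with ωt = 10.6974 rad: (13.3)(1890)(0.9559)/(2.51×10^-3) = 9.573×10^6 V/(m·s).
I_d = ε₀ A dE/dt = (8.85×10^-12)(3.97×10^-4)(9.573×10^6) = 3.36×10^-8 A.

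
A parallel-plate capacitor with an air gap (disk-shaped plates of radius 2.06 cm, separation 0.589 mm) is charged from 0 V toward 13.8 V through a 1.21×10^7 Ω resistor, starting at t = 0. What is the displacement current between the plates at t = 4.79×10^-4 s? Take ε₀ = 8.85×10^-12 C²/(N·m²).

C = ε₀A/d = (8.85×10^-12)(1.333×10^-3)/(5.89×10^-4) = 2.003×10^-11 F, so τ = RC = 2.424×10^-4 s.
The conduction current is I(t) = (V₀/R) e^(−t/τ), and the displacement current between the plates equals it.
t/τ = 1.976; I_d = (13.8/1.21×10^7) · e^(−1.976) = (1.140×10^-6)(0.1386) = 1.58×10^-7 A.

1.58×10^-7 A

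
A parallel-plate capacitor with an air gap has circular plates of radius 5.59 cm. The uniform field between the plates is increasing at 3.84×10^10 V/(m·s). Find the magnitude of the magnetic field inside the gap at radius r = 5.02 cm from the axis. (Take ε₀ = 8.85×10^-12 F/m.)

I_d = ε₀ dΦ_E/dt = ε₀ πR² (dE/dt) = (8.85×10^-12)(9.817×10^-3)(3.84×10^10) = 3.336×10^-3 A through the full plate area.
For r < R the Ampère–Maxwell law gives B(2πr) = μ₀ I_d (r²/R²), so B = μ₀ I_d r/(2πR²) = (4π×10^-7)(3.336×10^-3)(0.0502)/(2π·0.0559²) = 1.07×10^-8 T.

1.07×10^-8 T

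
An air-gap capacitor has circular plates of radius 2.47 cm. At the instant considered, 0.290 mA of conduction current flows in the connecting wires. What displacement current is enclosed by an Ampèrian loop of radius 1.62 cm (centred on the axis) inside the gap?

1.25×10^-4 A

Between the plates the displacement current equals the wire current: I_d = 0.290 mA = 2.90×10^-4 A.
Through an area πr² the displacement current is I_d·(πr²/πR²) = I_d (r/R)² = 1.25×10^-4 A.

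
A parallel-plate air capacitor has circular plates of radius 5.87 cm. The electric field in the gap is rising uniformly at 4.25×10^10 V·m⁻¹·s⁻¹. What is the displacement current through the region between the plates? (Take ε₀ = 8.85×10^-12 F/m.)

I_d = ε₀ A (dE/dt) = (8.85×10^-12)(0.01082 m²)(4.25×10^10) = 4.07×10^-3 A.

4.07×10^-3 A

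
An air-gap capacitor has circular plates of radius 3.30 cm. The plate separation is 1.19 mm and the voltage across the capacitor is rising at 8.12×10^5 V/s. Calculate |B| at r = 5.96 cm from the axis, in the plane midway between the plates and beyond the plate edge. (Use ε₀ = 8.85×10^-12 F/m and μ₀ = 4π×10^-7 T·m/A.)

With E = V/d, dE/dt = 6.824×10^8 V/(m·s) and πR² = 3.421×10^-3 m², giving I_d = ε₀ πR² dE/dt = 2.066×10^-5 A.
Outside the plates the loop encloses all of I_d, so B·2πr = μ₀ I_d and B = 6.93×10^-11 T.

6.93×10^-11 T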